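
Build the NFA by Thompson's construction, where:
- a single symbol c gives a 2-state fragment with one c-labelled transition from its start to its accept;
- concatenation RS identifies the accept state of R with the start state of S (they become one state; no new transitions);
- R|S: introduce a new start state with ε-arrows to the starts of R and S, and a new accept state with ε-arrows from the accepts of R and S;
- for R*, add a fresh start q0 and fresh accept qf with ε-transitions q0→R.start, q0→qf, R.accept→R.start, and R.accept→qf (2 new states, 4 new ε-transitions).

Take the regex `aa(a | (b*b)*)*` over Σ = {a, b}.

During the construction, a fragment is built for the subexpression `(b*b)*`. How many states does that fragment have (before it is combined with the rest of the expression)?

Fragment for `(b*b)*`:
Each of the 2 symbol leaves contributes a 2-state fragment.
  b* → 4 states
  b*b → 5 states
  (b*b)* → 7 states

7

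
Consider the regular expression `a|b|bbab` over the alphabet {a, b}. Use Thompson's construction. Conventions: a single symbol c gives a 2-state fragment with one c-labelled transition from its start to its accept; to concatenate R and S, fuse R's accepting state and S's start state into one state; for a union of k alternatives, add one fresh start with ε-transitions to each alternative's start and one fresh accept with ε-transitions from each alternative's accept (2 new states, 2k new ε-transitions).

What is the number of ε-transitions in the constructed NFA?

Per subexpression:
Each of the 6 symbol leaves contributes 0 ε-transitions.
  bbab : 0 ε-transitions
  a|b|bbab : 6 ε-transitions

6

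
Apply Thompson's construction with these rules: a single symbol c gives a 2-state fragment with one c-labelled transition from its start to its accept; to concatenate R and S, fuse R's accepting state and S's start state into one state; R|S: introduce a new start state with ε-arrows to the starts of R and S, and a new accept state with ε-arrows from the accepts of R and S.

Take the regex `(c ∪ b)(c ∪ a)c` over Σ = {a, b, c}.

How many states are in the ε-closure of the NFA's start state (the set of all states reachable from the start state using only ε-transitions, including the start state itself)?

3

Let C(F) = |ε-closure(F.start)| within fragment F, and note whether F accepts ε. Symbol fragments have C = 1 and do not accept ε. Then:
  c ∪ b — |ε-closure| = 1 + 1 + 1 = 3 (the new accept is not ε-reachable since no branch accepts ε)
  c ∪ a — |ε-closure| = 1 + 1 + 1 = 3 (the new accept is not ε-reachable since no branch accepts ε)
  (c ∪ b)(c ∪ a)c — same as the first factor's closure: |ε-closure| = 3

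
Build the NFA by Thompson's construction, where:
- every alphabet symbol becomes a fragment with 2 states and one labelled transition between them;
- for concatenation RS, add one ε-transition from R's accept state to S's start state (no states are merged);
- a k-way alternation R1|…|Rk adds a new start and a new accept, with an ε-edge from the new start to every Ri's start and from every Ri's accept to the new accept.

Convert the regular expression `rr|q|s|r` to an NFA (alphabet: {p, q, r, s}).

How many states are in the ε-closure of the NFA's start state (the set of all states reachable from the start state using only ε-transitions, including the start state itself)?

5

Compute the ε-closure size of each fragment's start state recursively; a symbol fragment's start has no outgoing ε-edge, so its closure is just itself (size 1).
  rr — |ε-closure| equals the left operand's closure size = 1 (its accept is not ε-reachable, so the closure stops there)
  rr|q|s|r — |ε-closure| = 1 + 1 + 1 + 1 + 1 = 5 (the new accept is not ε-reachable since no branch accepts ε)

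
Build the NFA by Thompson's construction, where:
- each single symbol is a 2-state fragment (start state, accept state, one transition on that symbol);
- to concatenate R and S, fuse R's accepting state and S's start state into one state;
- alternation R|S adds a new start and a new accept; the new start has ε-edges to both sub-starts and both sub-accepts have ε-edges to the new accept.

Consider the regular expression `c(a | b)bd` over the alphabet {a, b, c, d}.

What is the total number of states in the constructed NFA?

9

By structural recursion:
Each of the 5 symbol leaves contributes a 2-state fragment.
  a | b — 6 states
  c(a | b)bd — 9 states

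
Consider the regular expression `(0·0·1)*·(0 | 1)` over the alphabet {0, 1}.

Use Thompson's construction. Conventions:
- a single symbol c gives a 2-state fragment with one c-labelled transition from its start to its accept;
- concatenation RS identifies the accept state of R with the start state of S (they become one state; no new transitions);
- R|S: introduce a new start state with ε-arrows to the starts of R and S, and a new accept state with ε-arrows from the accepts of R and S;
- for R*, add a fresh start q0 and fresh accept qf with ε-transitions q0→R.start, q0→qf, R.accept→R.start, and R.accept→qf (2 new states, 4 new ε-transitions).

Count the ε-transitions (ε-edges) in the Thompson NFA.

Recursing over subexpressions:
Each of the 5 symbol leaves contributes 0 ε-transitions.
  0·0·1 — 0 ε-transitions
  (0·0·1)* — 4 ε-transitions
  0 | 1 — 4 ε-transitions
  (0·0·1)*·(0 | 1) — 8 ε-transitions

8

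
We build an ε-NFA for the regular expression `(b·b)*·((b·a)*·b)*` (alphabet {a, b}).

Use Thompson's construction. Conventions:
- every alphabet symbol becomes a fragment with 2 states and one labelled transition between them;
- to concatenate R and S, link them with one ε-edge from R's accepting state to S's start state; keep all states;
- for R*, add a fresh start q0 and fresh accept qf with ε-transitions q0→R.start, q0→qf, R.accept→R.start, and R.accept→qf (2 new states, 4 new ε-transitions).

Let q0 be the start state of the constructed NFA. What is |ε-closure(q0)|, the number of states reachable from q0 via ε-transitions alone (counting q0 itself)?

Compute the ε-closure size of each fragment's start state recursively; a symbol fragment's start has no outgoing ε-edge, so its closure is just itself (size 1).
  b·b → same as the first factor's closure: |ε-closure| = 1
  (b·b)* → the star's fresh start ε-reaches both the body's start and the fresh accept: |ε-closure| = 2 + 1 = 3
  b·a → |ε-closure| equals the left operand's closure size = 1 (its accept is not ε-reachable, so the closure stops there)
  (b·a)* → |ε-closure| = 1 (new start) + 1 (body) + 1 (new accept) = 3
  (b·a)*·b → the left operand accepts ε, so the closure extends into the next operand (via the concat ε-link); |ε-closure| = 3 + 1 = 4
  ((b·a)*·b)* → |ε-closure| = 1 (new start) + 4 (body) + 1 (new accept) = 6
  (b·b)*·((b·a)*·b)* → |ε-closure| = 3 + 6 = 9 (closure spills across the concat boundary because the left factor accepts ε)

9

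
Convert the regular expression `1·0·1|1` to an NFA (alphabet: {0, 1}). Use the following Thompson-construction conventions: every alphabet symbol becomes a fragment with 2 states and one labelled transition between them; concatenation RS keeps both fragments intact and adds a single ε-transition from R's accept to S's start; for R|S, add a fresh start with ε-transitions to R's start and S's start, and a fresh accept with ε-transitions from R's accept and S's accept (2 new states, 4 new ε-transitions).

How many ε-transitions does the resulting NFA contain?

6

Recursing over subexpressions:
Each of the 4 symbol leaves contributes 0 ε-transitions.
  1·0·1 → 2 ε-transitions
  1·0·1|1 → 6 ε-transitions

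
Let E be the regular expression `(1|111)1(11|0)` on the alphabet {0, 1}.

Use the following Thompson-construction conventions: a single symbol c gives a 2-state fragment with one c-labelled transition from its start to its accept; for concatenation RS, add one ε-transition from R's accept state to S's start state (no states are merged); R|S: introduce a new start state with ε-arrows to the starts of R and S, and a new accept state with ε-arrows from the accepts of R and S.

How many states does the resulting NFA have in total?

Per subexpression:
Each of the 8 symbol leaves contributes a 2-state fragment.
  111 — 6 states
  1|111 — 10 states
  11 — 4 states
  11|0 — 8 states
  (1|111)1(11|0) — 20 states

20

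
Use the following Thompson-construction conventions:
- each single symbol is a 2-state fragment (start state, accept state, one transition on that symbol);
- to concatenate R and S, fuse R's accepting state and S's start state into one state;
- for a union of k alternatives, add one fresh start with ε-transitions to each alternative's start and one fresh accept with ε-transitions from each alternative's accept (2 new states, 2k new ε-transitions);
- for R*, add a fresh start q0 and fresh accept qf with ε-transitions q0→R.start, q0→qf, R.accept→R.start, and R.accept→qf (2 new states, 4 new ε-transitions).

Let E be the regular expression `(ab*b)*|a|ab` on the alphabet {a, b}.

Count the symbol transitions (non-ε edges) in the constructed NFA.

Bottom-up over the parse tree:
Each of the 6 symbol leaves contributes exactly 1 symbol transition.
  b* = 1 symbol transition
  ab*b = 3 symbol transitions
  (ab*b)* = 3 symbol transitions
  ab = 2 symbol transitions
  (ab*b)*|a|ab = 6 symbol transitions

6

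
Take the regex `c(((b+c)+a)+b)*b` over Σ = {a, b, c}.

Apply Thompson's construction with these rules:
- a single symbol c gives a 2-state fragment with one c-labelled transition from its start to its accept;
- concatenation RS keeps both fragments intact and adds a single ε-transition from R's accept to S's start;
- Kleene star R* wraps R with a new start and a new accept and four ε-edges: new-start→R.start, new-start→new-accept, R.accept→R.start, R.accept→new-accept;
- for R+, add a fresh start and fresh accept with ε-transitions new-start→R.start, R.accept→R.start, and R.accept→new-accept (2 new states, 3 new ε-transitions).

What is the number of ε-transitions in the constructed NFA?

Per subexpression:
Each of the 6 symbol leaves contributes 0 ε-transitions.
  b+ = 3 ε-transitions
  b+c = 4 ε-transitions
  (b+c)+ = 7 ε-transitions
  (b+c)+a = 8 ε-transitions
  ((b+c)+a)+ = 11 ε-transitions
  ((b+c)+a)+b = 12 ε-transitions
  (((b+c)+a)+b)* = 16 ε-transitions
  c(((b+c)+a)+b)*b = 18 ε-transitions

18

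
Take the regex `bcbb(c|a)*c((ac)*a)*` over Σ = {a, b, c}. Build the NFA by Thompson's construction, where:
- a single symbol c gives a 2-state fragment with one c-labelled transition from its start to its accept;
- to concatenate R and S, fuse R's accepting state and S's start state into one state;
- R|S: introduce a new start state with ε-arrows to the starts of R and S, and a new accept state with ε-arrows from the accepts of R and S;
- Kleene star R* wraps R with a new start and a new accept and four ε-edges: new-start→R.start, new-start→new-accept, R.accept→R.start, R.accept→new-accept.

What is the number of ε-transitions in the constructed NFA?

Building bottom-up:
Each of the 10 symbol leaves contributes 0 ε-transitions.
  c|a = 4 ε-transitions
  (c|a)* = 8 ε-transitions
  ac = 0 ε-transitions
  (ac)* = 4 ε-transitions
  (ac)*a = 4 ε-transitions
  ((ac)*a)* = 8 ε-transitions
  bcbb(c|a)*c((ac)*a)* = 16 ε-transitions

16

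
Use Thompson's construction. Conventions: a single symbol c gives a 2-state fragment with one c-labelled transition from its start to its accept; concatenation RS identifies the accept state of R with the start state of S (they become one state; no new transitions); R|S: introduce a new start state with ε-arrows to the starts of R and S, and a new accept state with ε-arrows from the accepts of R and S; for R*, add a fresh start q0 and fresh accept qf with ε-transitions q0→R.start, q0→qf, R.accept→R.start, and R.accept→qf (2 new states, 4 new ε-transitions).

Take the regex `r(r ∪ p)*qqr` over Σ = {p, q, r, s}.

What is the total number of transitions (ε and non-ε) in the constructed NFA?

By structural recursion:
Each of the 6 symbol leaves contributes 1 transition (1 symbol, 0 ε).
  r ∪ p → 6 transitions (2 symbol, 4 ε)
  (r ∪ p)* → 10 transitions (2 symbol, 8 ε)
  r(r ∪ p)*qqr → 14 transitions (6 symbol, 8 ε)

14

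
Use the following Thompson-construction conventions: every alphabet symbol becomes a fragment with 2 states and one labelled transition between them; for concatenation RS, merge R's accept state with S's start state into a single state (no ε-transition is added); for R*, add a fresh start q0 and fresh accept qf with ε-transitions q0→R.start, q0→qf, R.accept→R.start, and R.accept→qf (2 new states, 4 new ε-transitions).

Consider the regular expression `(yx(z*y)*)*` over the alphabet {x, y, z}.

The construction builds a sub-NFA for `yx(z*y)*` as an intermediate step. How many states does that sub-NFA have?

Fragment for `yx(z*y)*`:
Each of the 4 symbol leaves contributes a 2-state fragment.
  z* — 4 states
  z*y — 5 states
  (z*y)* — 7 states
  yx(z*y)* — 9 states

9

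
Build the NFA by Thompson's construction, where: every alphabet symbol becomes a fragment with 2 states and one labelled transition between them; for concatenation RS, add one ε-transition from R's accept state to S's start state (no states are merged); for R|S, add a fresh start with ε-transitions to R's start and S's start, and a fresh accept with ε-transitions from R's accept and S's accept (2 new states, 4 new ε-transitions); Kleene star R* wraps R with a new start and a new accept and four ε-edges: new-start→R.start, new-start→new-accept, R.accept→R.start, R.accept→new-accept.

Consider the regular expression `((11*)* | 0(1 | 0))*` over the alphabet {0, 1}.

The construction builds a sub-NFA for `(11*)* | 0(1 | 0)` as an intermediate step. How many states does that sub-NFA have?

Fragment for `(11*)* | 0(1 | 0)`:
Each of the 5 symbol leaves contributes a 2-state fragment.
  1* : 4 states
  11* : 6 states
  (11*)* : 8 states
  1 | 0 : 6 states
  0(1 | 0) : 8 states
  (11*)* | 0(1 | 0) : 18 states

18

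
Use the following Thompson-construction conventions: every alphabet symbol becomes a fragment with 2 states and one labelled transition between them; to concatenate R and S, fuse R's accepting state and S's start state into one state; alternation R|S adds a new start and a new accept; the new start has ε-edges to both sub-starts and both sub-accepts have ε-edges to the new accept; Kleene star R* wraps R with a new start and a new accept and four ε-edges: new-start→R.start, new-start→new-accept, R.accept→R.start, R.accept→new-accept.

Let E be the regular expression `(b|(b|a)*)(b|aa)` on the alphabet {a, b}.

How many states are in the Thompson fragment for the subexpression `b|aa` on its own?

Fragment for `b|aa`:
Each of the 3 symbol leaves contributes a 2-state fragment.
  aa = 3 states
  b|aa = 7 states

7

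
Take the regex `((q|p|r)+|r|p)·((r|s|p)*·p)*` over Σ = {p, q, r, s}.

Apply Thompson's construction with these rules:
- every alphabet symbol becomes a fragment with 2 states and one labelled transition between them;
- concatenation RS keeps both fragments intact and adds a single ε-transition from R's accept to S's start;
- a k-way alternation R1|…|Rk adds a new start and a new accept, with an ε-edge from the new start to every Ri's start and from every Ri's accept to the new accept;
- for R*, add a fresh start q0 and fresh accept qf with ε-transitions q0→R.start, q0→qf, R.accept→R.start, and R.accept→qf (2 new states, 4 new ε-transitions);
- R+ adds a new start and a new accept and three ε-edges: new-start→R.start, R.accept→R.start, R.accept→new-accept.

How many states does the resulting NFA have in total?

Per subexpression:
Each of the 9 symbol leaves contributes a 2-state fragment.
  q|p|r — 8 states
  (q|p|r)+ — 10 states
  (q|p|r)+|r|p — 16 states
  r|s|p — 8 states
  (r|s|p)* — 10 states
  (r|s|p)*·p — 12 states
  ((r|s|p)*·p)* — 14 states
  ((q|p|r)+|r|p)·((r|s|p)*·p)* — 30 states

30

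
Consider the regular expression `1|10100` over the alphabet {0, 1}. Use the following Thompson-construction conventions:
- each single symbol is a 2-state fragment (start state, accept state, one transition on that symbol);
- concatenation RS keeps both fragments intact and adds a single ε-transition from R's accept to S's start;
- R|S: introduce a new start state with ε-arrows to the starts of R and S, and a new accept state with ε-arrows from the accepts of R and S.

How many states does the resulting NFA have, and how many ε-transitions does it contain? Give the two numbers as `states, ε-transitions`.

14, 8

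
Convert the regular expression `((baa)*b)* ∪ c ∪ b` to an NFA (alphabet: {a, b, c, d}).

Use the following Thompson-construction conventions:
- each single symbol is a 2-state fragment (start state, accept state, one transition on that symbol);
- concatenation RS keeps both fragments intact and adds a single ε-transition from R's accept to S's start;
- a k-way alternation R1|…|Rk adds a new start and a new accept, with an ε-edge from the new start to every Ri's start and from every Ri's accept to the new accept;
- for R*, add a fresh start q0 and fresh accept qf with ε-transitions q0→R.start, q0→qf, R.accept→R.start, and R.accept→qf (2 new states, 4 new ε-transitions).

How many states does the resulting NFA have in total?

Per subexpression:
Each of the 6 symbol leaves contributes a 2-state fragment.
  baa — 6 states
  (baa)* — 8 states
  (baa)*b — 10 states
  ((baa)*b)* — 12 states
  ((baa)*b)* ∪ c ∪ b — 18 states

18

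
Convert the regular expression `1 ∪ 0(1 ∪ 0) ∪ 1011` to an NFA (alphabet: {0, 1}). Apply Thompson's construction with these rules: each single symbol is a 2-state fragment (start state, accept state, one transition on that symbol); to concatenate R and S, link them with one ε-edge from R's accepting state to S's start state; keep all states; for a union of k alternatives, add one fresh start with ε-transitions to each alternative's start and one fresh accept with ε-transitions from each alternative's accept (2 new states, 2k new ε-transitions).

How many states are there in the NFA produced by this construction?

Per subexpression:
Each of the 8 symbol leaves contributes a 2-state fragment.
  1 ∪ 0 → 6 states
  0(1 ∪ 0) → 8 states
  1011 → 8 states
  1 ∪ 0(1 ∪ 0) ∪ 1011 → 20 states

20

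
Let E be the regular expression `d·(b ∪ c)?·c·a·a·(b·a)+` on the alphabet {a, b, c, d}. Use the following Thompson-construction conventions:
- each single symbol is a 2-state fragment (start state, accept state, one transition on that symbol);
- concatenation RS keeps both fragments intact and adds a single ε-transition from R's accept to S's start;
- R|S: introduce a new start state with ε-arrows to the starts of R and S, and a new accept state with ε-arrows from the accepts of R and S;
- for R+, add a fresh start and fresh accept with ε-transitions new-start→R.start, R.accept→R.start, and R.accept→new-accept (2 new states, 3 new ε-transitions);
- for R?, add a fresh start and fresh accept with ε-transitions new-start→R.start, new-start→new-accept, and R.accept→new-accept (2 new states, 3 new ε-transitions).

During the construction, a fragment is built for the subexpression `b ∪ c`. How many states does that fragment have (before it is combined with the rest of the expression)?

6

Fragment for `b ∪ c`:
Each of the 2 symbol leaves contributes a 2-state fragment.
  b ∪ c = 6 states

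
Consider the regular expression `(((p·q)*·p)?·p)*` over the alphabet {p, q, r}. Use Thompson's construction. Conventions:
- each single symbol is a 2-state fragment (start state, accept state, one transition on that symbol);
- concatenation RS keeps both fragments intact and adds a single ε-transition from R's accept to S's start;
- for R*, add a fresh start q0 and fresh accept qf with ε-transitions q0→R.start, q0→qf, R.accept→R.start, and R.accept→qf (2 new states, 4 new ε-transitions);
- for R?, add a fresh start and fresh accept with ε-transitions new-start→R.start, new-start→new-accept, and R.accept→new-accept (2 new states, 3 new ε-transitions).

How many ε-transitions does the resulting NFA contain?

By structural recursion:
Each of the 4 symbol leaves contributes 0 ε-transitions.
  p·q : 1 ε-transition
  (p·q)* : 5 ε-transitions
  (p·q)*·p : 6 ε-transitions
  ((p·q)*·p)? : 9 ε-transitions
  ((p·q)*·p)?·p : 10 ε-transitions
  (((p·q)*·p)?·p)* : 14 ε-transitions

14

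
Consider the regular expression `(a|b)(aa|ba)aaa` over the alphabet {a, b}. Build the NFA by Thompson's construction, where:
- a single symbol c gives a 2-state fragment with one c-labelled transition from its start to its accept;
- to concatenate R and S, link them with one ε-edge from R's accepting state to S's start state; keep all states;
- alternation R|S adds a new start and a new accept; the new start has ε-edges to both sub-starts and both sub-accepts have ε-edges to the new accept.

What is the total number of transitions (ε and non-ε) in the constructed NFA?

Recursing over subexpressions:
Each of the 9 symbol leaves contributes 1 transition (1 symbol, 0 ε).
  a|b → 6 transitions (2 symbol, 4 ε)
  aa → 3 transitions (2 symbol, 1 ε)
  ba → 3 transitions (2 symbol, 1 ε)
  aa|ba → 10 transitions (4 symbol, 6 ε)
  (a|b)(aa|ba)aaa → 23 transitions (9 symbol, 14 ε)

23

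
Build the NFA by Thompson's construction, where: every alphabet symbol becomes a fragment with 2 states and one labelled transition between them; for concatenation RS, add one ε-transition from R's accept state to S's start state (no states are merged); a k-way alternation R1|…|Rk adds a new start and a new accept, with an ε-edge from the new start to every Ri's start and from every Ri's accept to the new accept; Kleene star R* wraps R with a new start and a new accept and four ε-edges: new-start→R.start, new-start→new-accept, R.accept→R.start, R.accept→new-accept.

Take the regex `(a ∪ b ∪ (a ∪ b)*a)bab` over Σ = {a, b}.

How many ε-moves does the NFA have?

18

Per subexpression:
Each of the 8 symbol leaves contributes 0 ε-transitions.
  a ∪ b → 4 ε-transitions
  (a ∪ b)* → 8 ε-transitions
  (a ∪ b)*a → 9 ε-transitions
  a ∪ b ∪ (a ∪ b)*a → 15 ε-transitions
  (a ∪ b ∪ (a ∪ b)*a)bab → 18 ε-transitions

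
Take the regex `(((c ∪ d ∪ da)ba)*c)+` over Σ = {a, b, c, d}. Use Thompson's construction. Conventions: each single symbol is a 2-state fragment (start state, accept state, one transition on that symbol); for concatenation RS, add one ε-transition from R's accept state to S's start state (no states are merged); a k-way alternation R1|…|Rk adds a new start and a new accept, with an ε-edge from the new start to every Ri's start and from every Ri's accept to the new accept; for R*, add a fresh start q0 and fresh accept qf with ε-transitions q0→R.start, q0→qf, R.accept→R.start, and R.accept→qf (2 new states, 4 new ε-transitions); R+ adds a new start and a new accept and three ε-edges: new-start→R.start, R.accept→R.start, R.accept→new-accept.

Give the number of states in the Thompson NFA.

20

Per subexpression:
Each of the 7 symbol leaves contributes a 2-state fragment.
  da : 4 states
  c ∪ d ∪ da : 10 states
  (c ∪ d ∪ da)ba : 14 states
  ((c ∪ d ∪ da)ba)* : 16 states
  ((c ∪ d ∪ da)ba)*c : 18 states
  (((c ∪ d ∪ da)ba)*c)+ : 20 states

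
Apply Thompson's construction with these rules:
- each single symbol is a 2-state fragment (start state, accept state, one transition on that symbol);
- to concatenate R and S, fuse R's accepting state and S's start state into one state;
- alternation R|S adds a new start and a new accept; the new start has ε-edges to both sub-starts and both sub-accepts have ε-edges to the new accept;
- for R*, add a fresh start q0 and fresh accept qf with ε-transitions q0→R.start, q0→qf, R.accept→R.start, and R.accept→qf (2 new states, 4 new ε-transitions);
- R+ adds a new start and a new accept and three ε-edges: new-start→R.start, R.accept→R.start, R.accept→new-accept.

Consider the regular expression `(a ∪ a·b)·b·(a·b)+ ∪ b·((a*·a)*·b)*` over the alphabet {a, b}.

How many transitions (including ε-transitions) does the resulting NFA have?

33

Bottom-up over the parse tree:
Each of the 10 symbol leaves contributes 1 transition (1 symbol, 0 ε).
  a·b : 2 transitions (2 symbol, 0 ε)
  a ∪ a·b : 7 transitions (3 symbol, 4 ε)
  a·b : 2 transitions (2 symbol, 0 ε)
  (a·b)+ : 5 transitions (2 symbol, 3 ε)
  (a ∪ a·b)·b·(a·b)+ : 13 transitions (6 symbol, 7 ε)
  a* : 5 transitions (1 symbol, 4 ε)
  a*·a : 6 transitions (2 symbol, 4 ε)
  (a*·a)* : 10 transitions (2 symbol, 8 ε)
  (a*·a)*·b : 11 transitions (3 symbol, 8 ε)
  ((a*·a)*·b)* : 15 transitions (3 symbol, 12 ε)
  b·((a*·a)*·b)* : 16 transitions (4 symbol, 12 ε)
  (a ∪ a·b)·b·(a·b)+ ∪ b·((a*·a)*·b)* : 33 transitions (10 symbol, 23 ε)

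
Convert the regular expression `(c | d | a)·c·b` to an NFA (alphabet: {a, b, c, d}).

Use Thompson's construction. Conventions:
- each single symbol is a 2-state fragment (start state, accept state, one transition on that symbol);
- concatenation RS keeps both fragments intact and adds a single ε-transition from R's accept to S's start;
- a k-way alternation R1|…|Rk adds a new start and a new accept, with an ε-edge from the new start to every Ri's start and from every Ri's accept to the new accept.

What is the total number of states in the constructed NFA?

Building bottom-up:
Each of the 5 symbol leaves contributes a 2-state fragment.
  c | d | a : 8 states
  (c | d | a)·c·b : 12 states

12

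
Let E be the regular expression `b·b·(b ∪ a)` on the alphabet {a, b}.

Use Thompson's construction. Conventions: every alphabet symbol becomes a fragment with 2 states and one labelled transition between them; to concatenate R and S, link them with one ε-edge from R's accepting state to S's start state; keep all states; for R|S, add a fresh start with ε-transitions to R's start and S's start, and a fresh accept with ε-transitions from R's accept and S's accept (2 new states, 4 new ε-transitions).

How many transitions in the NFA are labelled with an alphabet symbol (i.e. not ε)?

4

By structural recursion:
Each of the 4 symbol leaves contributes exactly 1 symbol transition.
  b ∪ a = 2 symbol transitions
  b·b·(b ∪ a) = 4 symbol transitions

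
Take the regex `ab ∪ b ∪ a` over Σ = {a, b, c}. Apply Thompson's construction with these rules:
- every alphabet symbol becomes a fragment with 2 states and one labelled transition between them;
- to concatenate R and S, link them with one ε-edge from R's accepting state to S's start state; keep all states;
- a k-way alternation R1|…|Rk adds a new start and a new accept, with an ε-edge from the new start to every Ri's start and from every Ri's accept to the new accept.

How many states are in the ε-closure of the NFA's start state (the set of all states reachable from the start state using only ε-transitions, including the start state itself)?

4

Let C(F) = |ε-closure(F.start)| within fragment F, and note whether F accepts ε. Symbol fragments have C = 1 and do not accept ε. Then:
  ab : same as the first factor's closure: |closure| = 1
  ab ∪ b ∪ a : |closure| = 1 + 1 + 1 + 1 = 4 (the new accept is not ε-reachable since no branch accepts ε)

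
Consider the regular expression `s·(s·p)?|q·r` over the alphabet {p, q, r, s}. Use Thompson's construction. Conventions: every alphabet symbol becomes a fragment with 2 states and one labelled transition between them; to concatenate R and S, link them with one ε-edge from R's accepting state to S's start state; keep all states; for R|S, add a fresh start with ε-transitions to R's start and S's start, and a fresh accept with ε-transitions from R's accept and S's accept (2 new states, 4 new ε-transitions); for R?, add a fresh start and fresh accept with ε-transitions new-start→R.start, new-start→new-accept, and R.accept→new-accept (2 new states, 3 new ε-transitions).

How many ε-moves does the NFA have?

10

Bottom-up over the parse tree:
Each of the 5 symbol leaves contributes 0 ε-transitions.
  s·p = 1 ε-transition
  (s·p)? = 4 ε-transitions
  s·(s·p)? = 5 ε-transitions
  q·r = 1 ε-transition
  s·(s·p)?|q·r = 10 ε-transitions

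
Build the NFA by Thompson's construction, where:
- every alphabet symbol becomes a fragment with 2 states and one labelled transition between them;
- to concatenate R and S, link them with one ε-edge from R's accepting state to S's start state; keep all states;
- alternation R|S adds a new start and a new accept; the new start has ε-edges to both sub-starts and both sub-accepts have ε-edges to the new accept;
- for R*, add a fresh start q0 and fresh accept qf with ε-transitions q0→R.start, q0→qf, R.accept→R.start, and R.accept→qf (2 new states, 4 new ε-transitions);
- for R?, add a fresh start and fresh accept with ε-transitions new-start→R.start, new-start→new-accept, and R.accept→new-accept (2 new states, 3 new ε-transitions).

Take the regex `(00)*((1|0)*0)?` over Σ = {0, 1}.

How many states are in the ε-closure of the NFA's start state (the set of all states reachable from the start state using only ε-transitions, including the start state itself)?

11

Let C(F) = |ε-closure(F.start)| within fragment F, and note whether F accepts ε. Symbol fragments have C = 1 and do not accept ε. Then:
  00 → C equals the left operand's closure size = 1 (its accept is not ε-reachable, so the closure stops there)
  (00)* → new start has ε-edges to the inner start and to the new accept, so C = 2 + 1 = 3
  1|0 → new start ε-reaches every alternative's start; none of them accept ε, so the new accept is not reached: C = 1 + 1 + 1 = 3
  (1|0)* → the star's fresh start ε-reaches both the body's start and the fresh accept: C = 2 + 3 = 5
  (1|0)*0 → the left operand accepts ε, so the closure extends into the next operand (via the concat ε-link); C = 5 + 1 = 6
  ((1|0)*0)? → new start has ε-edges to the inner start and to the new accept, so C = 2 + 6 = 8
  (00)*((1|0)*0)? → the left operand accepts ε, so the closure extends into the next operand (via the concat ε-link); C = 3 + 8 = 11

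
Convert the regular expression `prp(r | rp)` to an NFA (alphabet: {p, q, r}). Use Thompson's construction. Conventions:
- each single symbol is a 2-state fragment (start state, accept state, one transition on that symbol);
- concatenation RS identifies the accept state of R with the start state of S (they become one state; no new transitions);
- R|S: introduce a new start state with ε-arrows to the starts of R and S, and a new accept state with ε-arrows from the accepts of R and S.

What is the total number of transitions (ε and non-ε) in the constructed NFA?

10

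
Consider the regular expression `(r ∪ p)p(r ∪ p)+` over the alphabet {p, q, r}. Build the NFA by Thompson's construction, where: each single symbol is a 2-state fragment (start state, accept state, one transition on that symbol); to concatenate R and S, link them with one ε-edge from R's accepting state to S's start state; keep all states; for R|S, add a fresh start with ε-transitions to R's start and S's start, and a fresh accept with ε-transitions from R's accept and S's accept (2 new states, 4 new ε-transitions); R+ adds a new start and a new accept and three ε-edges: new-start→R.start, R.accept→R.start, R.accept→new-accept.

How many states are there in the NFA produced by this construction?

By structural recursion:
Each of the 5 symbol leaves contributes a 2-state fragment.
  r ∪ p = 6 states
  r ∪ p = 6 states
  (r ∪ p)+ = 8 states
  (r ∪ p)p(r ∪ p)+ = 16 states

16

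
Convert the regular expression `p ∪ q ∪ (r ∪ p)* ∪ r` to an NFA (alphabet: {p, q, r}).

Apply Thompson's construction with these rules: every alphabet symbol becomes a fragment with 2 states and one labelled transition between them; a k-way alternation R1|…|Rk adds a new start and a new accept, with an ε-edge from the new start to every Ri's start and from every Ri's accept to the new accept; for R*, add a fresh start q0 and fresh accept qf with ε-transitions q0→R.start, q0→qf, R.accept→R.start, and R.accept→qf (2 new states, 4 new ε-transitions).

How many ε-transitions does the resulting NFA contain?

Bottom-up over the parse tree:
Each of the 5 symbol leaves contributes 0 ε-transitions.
  r ∪ p → 4 ε-transitions
  (r ∪ p)* → 8 ε-transitions
  p ∪ q ∪ (r ∪ p)* ∪ r → 16 ε-transitions

16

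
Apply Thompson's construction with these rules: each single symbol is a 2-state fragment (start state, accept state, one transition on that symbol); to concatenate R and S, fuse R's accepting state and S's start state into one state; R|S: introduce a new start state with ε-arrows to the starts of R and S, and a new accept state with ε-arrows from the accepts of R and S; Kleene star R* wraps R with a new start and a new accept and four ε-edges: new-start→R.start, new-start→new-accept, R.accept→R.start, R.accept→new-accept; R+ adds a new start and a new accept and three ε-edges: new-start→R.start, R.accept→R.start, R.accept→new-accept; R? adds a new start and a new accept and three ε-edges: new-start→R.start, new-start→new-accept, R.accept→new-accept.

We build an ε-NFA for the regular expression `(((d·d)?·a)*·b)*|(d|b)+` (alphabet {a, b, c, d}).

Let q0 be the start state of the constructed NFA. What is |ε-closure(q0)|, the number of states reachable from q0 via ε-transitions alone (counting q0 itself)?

Let C(F) = |ε-closure(F.start)| within fragment F, and note whether F accepts ε. Symbol fragments have C = 1 and do not accept ε. Then:
  d·d : same as the first factor's closure: |closure| = 1
  (d·d)? : |closure| = 1 (new start) + 1 (body) + 1 (new accept, via ε) = 3
  (d·d)?·a : |closure| = 3 + (1−1) = 3 (closure spills across the concat boundary because the left factor accepts ε)
  ((d·d)?·a)* : |closure| = 1 (new start) + 3 (body) + 1 (new accept) = 5
  ((d·d)?·a)*·b : |closure| = 5 + (1−1) = 5 (closure spills across the concat boundary because the left factor accepts ε)
  (((d·d)?·a)*·b)* : |closure| = 1 (new start) + 5 (body) + 1 (new accept) = 7
  d|b : |closure| = 1 + 1 + 1 = 3 (the new accept is not ε-reachable since no branch accepts ε)
  (d|b)+ : |closure| = 1 + 3 = 4 (the body doesn't accept ε, so the new accept is not reached)
  (((d·d)?·a)*·b)*|(d|b)+ : new start ε-reaches every alternative's start; at least one alternative accepts ε, so the union's new accept is reached too: |closure| = 1 + 7 + 4 + 1 = 13

13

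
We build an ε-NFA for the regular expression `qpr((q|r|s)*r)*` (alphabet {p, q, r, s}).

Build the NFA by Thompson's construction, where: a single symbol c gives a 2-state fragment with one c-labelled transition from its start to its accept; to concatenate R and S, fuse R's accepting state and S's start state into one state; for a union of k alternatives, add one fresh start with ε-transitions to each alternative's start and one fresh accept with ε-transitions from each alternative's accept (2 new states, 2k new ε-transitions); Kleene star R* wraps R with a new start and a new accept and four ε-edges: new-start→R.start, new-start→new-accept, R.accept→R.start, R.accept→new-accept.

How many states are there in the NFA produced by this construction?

16

By structural recursion:
Each of the 7 symbol leaves contributes a 2-state fragment.
  q|r|s : 8 states
  (q|r|s)* : 10 states
  (q|r|s)*r : 11 states
  ((q|r|s)*r)* : 13 states
  qpr((q|r|s)*r)* : 16 states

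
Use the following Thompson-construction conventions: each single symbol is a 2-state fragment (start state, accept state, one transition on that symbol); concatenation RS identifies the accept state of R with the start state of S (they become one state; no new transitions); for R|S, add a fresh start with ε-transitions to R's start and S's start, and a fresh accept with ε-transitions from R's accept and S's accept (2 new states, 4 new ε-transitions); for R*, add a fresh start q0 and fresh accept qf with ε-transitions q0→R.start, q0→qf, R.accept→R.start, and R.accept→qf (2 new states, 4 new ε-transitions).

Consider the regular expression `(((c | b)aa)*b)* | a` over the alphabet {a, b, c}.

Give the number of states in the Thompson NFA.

17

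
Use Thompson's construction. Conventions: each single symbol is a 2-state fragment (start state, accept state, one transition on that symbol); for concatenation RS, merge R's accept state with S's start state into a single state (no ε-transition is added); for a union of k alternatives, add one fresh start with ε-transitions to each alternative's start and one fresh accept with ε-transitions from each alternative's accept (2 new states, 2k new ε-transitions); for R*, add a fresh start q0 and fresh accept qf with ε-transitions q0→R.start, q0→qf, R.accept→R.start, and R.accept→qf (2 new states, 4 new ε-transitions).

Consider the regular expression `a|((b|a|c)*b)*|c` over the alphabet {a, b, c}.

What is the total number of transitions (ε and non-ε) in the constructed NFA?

By structural recursion:
Each of the 6 symbol leaves contributes 1 transition (1 symbol, 0 ε).
  b|a|c : 9 transitions (3 symbol, 6 ε)
  (b|a|c)* : 13 transitions (3 symbol, 10 ε)
  (b|a|c)*b : 14 transitions (4 symbol, 10 ε)
  ((b|a|c)*b)* : 18 transitions (4 symbol, 14 ε)
  a|((b|a|c)*b)*|c : 26 transitions (6 symbol, 20 ε)

26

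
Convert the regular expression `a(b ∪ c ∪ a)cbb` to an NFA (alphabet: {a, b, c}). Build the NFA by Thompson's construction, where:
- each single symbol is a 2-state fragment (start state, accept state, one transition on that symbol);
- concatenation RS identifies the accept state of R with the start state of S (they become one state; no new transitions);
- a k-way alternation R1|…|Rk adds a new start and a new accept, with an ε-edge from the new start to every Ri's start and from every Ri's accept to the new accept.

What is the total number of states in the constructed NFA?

Building bottom-up:
Each of the 7 symbol leaves contributes a 2-state fragment.
  b ∪ c ∪ a — 8 states
  a(b ∪ c ∪ a)cbb — 12 states

12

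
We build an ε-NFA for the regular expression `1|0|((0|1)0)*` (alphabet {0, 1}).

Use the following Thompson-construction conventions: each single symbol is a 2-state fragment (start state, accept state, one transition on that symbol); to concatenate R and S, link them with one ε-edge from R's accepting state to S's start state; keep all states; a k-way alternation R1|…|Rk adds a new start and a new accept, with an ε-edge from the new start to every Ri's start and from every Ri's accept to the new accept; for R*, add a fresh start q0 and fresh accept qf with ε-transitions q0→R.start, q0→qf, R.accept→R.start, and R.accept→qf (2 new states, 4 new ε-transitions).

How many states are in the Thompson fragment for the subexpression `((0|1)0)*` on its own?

Fragment for `((0|1)0)*`:
Each of the 3 symbol leaves contributes a 2-state fragment.
  0|1 → 6 states
  (0|1)0 → 8 states
  ((0|1)0)* → 10 states

10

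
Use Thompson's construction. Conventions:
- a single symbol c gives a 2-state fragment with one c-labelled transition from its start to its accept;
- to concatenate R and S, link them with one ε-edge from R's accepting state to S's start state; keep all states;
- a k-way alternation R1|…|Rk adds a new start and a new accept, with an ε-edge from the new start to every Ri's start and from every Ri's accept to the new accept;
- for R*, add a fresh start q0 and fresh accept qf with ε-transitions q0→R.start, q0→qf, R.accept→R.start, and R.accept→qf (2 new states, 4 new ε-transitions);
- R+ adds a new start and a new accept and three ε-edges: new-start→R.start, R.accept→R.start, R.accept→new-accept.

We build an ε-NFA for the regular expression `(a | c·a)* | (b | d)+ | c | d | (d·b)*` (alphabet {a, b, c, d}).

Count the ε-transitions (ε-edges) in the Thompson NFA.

31

Per subexpression:
Each of the 9 symbol leaves contributes 0 ε-transitions.
  c·a : 1 ε-transition
  a | c·a : 5 ε-transitions
  (a | c·a)* : 9 ε-transitions
  b | d : 4 ε-transitions
  (b | d)+ : 7 ε-transitions
  d·b : 1 ε-transition
  (d·b)* : 5 ε-transitions
  (a | c·a)* | (b | d)+ | c | d | (d·b)* : 31 ε-transitions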